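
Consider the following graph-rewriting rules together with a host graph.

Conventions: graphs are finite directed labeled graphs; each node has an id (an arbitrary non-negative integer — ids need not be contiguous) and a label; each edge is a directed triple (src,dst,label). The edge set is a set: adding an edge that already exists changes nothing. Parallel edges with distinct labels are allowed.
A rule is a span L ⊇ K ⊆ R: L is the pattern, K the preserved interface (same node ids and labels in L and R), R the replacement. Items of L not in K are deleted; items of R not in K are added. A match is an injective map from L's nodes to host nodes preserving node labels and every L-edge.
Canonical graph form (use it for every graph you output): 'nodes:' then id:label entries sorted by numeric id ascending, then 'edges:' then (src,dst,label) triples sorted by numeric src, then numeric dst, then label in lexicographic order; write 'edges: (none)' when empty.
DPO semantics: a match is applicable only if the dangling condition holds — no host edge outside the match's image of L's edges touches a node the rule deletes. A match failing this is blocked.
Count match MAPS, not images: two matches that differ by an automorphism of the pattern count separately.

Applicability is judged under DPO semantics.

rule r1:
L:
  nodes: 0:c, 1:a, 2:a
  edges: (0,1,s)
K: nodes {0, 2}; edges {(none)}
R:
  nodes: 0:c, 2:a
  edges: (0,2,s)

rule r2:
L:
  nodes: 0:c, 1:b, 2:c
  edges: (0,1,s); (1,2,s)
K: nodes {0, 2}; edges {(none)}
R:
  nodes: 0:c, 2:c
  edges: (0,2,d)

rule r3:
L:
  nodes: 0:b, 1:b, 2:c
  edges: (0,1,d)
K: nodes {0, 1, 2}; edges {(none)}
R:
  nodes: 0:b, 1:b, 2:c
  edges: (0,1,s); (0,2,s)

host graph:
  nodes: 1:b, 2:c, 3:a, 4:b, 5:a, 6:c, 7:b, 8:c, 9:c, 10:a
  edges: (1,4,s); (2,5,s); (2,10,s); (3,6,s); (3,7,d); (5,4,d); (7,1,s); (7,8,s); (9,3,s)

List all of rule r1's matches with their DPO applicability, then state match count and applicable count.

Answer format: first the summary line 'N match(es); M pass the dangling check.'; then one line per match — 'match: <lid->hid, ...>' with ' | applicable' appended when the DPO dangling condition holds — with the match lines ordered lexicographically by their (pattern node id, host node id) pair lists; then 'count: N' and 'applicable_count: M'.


6 match(es); 2 pass the dangling check.
match: 0->2, 1->5, 2->3
match: 0->2, 1->5, 2->10
match: 0->2, 1->10, 2->3 | applicable
match: 0->2, 1->10, 2->5 | applicable
match: 0->9, 1->3, 2->5
match: 0->9, 1->3, 2->10
count: 6
applicable_count: 2


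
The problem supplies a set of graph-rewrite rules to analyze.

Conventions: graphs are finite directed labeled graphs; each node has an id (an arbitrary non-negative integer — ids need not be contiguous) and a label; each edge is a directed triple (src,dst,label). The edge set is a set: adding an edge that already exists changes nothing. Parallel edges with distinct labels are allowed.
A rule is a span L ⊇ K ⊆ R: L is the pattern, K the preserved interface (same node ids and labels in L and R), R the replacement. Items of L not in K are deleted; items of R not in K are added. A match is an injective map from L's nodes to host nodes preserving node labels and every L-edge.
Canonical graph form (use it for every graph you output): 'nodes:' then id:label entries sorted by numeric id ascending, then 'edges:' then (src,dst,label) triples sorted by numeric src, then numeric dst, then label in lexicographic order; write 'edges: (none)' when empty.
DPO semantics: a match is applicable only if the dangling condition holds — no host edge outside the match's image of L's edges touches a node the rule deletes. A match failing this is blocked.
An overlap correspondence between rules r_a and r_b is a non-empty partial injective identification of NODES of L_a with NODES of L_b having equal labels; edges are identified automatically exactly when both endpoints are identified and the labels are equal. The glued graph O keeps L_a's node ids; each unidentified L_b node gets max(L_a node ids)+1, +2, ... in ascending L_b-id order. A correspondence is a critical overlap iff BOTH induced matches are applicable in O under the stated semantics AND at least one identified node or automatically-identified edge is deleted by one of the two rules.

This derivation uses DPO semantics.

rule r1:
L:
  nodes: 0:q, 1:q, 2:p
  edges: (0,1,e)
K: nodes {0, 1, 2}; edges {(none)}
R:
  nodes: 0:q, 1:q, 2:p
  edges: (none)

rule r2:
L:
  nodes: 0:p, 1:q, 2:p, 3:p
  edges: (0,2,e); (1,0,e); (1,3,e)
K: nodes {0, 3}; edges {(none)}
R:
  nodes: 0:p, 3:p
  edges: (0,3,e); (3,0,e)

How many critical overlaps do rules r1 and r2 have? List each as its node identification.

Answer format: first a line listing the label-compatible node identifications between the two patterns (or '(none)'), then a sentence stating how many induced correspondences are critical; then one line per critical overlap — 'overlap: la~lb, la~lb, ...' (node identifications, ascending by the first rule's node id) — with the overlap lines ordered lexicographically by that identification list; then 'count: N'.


label-compatible node identifications between L(r1) and L(r2): 0~1, 1~1, 2~0, 2~2, 2~3
1 of the induced correspondences is a critical overlap of r1 and r2.
overlap: 2~2
count: 1


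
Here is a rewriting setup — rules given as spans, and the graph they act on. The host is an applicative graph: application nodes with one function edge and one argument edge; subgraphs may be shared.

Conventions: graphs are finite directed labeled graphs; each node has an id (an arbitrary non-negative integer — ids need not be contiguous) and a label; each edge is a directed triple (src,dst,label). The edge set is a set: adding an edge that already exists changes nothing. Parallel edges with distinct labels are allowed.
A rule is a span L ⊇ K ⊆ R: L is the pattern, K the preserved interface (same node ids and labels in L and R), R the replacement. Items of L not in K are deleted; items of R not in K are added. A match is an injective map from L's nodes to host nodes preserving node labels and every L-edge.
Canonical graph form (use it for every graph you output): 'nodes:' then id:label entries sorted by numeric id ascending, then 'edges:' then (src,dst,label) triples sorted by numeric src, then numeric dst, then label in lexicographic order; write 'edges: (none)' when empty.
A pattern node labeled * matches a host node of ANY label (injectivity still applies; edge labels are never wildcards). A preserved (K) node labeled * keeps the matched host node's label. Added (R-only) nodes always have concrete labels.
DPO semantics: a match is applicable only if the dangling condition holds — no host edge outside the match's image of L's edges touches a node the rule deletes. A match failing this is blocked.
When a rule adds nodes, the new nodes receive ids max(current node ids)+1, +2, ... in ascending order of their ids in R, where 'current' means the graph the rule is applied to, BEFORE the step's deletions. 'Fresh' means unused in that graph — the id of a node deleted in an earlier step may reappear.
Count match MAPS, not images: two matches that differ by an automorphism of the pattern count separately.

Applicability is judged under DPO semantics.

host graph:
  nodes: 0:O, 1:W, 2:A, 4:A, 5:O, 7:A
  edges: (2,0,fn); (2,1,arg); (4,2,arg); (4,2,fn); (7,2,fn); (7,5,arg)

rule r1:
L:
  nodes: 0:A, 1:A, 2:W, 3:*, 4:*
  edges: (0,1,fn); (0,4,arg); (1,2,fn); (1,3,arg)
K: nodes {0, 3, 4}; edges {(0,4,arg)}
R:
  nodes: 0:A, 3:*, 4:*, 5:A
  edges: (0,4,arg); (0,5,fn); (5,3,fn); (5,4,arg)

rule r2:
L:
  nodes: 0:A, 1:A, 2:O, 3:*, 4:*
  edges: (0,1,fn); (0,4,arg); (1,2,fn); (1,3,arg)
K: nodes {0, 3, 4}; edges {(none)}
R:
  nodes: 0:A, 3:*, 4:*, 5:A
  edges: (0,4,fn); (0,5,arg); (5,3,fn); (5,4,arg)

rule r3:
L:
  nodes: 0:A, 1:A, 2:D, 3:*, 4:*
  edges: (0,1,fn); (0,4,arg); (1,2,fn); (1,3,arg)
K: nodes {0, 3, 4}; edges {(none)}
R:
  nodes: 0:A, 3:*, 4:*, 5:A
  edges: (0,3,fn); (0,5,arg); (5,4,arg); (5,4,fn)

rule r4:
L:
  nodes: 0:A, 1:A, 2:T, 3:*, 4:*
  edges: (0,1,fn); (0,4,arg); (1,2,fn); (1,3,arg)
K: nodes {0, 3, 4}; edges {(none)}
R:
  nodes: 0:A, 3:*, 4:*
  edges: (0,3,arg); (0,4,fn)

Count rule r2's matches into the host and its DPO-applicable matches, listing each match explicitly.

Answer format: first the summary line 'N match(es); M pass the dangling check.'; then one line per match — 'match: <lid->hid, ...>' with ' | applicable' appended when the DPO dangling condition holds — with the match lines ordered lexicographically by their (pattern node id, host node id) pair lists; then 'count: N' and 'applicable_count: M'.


1 match(es); 0 pass the dangling check.
match: 0->7, 1->2, 2->0, 3->1, 4->5
count: 1
applicable_count: 0


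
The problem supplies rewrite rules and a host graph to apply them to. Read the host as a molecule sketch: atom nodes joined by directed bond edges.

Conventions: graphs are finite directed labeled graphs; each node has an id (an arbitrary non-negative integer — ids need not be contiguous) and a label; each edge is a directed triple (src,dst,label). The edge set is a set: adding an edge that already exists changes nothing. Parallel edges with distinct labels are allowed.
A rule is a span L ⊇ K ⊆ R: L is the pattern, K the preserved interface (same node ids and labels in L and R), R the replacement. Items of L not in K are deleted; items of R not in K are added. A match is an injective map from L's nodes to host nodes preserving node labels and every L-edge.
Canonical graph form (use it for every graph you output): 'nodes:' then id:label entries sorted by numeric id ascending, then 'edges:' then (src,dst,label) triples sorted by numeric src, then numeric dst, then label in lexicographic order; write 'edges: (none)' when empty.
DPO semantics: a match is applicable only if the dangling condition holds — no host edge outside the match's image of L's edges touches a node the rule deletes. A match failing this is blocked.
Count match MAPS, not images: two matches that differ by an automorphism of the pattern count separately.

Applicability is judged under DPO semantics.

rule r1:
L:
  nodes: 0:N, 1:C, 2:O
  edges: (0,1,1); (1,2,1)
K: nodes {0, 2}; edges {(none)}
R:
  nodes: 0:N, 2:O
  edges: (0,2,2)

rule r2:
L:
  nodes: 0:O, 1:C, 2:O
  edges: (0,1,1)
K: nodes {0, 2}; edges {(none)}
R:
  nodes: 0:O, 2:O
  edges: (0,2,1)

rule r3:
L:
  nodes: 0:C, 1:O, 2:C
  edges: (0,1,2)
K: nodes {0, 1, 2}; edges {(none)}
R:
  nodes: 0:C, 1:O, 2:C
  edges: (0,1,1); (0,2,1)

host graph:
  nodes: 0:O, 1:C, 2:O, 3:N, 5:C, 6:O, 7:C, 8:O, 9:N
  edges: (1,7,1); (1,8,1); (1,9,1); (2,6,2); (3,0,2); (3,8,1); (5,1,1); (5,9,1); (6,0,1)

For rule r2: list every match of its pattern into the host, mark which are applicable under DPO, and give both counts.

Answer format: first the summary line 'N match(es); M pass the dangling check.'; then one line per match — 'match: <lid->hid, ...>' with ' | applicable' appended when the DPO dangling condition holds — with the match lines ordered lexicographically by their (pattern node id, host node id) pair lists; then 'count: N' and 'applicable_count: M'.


0 match(es); 0 pass the dangling check.
count: 0
applicable_count: 0


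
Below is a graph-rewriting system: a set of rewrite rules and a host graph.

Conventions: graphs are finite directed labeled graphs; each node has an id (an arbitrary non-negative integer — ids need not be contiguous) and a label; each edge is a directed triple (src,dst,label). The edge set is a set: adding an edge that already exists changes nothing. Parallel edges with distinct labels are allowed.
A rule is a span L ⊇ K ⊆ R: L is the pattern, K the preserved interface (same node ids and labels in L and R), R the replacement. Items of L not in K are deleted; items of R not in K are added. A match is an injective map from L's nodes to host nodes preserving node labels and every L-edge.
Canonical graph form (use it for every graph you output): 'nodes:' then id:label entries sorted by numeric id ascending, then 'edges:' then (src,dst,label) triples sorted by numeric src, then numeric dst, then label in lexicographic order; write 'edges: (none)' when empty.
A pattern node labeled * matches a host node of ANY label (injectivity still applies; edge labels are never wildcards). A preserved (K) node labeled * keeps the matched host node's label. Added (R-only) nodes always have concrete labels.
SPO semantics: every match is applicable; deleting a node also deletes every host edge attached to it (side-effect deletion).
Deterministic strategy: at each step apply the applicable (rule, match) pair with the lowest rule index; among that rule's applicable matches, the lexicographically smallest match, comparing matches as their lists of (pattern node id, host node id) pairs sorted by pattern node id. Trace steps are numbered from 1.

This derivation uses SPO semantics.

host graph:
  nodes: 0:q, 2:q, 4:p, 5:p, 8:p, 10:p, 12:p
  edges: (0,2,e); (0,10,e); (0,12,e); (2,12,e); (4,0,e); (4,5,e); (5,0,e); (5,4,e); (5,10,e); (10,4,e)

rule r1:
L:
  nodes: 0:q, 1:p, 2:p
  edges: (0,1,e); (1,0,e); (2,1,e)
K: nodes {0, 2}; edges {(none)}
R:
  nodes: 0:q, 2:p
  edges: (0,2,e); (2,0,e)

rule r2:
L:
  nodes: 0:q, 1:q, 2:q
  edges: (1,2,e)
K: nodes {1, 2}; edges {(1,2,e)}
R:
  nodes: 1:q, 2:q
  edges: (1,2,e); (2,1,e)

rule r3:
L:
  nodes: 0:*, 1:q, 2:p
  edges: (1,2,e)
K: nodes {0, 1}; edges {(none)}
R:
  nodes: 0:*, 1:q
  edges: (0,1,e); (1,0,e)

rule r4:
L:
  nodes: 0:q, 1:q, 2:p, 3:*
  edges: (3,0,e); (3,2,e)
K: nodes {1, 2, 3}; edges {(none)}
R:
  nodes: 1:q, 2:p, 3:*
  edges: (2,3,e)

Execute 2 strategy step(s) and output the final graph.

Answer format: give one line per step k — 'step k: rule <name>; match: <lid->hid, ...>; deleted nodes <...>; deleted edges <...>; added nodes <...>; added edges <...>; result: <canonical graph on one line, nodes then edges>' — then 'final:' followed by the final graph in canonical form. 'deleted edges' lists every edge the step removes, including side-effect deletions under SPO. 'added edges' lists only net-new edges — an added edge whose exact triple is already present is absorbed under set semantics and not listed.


step 1: rule r3; match: 0->0, 1->2, 2->12; deleted nodes 12; deleted edges (0,12,e); (2,12,e); added nodes (none); added edges (2,0,e); result: nodes: 0:q, 2:q, 4:p, 5:p, 8:p, 10:p edges: (0,2,e); (0,10,e); (2,0,e); (4,0,e); (4,5,e); (5,0,e); (5,4,e); (5,10,e); (10,4,e)
step 2: rule r3; match: 0->2, 1->0, 2->10; deleted nodes 10; deleted edges (0,10,e); (5,10,e); (10,4,e); added nodes (none); added edges (none); result: nodes: 0:q, 2:q, 4:p, 5:p, 8:p edges: (0,2,e); (2,0,e); (4,0,e); (4,5,e); (5,0,e); (5,4,e)
final:
nodes: 0:q, 2:q, 4:p, 5:p, 8:p
edges: (0,2,e); (2,0,e); (4,0,e); (4,5,e); (5,0,e); (5,4,e)


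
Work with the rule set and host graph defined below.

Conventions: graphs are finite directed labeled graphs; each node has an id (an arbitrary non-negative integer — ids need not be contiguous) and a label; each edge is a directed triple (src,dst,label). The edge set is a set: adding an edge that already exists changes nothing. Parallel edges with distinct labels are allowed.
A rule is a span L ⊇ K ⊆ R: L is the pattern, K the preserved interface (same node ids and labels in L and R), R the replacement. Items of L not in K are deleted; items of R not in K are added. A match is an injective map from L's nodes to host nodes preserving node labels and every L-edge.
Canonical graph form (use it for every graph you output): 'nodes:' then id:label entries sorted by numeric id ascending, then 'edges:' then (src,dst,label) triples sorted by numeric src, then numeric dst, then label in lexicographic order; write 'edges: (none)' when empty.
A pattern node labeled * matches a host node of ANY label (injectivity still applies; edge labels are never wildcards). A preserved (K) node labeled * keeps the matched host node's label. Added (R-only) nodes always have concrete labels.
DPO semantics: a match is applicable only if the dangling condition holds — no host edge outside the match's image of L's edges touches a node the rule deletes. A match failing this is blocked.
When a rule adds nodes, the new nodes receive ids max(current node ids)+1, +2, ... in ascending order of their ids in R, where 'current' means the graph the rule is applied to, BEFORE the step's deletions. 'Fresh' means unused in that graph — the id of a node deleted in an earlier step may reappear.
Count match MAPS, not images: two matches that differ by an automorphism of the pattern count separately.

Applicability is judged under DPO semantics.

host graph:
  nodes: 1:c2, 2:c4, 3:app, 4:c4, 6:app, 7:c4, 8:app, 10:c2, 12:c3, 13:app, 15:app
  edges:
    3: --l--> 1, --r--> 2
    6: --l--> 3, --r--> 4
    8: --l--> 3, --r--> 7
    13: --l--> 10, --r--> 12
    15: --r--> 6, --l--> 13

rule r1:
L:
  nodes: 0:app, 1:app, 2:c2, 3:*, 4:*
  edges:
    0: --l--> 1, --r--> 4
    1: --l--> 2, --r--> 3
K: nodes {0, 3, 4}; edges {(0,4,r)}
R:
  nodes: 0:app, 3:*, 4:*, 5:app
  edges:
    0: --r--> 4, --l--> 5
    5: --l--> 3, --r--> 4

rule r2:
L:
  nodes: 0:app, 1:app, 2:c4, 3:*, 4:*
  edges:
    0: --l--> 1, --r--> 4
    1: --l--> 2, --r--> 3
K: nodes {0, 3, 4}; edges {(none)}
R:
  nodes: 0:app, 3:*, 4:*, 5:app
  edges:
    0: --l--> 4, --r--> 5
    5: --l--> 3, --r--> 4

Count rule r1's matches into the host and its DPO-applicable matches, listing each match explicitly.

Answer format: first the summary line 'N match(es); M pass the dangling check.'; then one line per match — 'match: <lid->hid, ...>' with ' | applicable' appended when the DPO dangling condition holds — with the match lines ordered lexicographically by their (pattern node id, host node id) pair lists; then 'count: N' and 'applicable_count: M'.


3 match(es); 1 pass the dangling check.
match: 0->6, 1->3, 2->1, 3->2, 4->4
match: 0->8, 1->3, 2->1, 3->2, 4->7
match: 0->15, 1->13, 2->10, 3->12, 4->6 | applicable
count: 3
applicable_count: 1


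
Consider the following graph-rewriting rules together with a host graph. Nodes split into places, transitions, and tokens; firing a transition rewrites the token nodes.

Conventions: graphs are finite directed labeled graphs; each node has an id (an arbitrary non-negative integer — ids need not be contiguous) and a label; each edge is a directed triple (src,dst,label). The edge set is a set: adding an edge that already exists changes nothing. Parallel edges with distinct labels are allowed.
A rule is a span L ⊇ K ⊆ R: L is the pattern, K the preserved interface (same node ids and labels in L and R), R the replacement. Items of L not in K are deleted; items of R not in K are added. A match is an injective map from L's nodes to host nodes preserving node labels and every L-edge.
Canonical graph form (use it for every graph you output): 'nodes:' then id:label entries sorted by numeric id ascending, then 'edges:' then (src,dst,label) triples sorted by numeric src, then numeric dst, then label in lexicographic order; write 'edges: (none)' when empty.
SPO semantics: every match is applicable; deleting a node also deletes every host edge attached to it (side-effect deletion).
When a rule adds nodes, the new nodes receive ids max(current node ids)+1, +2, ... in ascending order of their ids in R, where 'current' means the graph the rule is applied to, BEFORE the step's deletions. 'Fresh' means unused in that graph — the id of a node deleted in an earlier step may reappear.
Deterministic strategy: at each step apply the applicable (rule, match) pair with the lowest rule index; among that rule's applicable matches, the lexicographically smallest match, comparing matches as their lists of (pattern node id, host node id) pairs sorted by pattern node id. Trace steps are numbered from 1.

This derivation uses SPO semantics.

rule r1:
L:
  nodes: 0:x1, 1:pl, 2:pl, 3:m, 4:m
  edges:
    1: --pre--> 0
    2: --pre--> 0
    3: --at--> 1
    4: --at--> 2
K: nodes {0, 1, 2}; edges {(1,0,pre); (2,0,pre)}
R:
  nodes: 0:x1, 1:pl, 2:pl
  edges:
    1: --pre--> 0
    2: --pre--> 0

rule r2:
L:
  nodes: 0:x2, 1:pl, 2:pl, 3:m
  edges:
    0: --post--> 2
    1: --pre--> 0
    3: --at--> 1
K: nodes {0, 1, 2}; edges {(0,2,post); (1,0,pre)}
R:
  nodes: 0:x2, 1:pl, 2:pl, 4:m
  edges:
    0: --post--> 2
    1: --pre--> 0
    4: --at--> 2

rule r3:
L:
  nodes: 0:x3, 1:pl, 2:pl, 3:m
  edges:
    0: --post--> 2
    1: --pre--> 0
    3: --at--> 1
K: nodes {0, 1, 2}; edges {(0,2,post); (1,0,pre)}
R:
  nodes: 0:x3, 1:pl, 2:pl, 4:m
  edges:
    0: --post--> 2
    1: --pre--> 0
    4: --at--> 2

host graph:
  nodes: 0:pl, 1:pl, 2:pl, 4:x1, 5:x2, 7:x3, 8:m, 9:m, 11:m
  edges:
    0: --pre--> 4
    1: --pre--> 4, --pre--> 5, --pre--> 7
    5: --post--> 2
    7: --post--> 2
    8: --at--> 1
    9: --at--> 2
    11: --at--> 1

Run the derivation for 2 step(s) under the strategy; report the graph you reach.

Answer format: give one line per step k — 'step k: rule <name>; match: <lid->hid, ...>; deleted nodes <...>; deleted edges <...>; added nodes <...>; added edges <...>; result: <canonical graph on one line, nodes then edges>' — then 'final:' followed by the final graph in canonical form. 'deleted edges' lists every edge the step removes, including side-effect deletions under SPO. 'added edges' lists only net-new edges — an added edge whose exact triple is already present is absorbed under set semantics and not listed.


step 1: rule r2; match: 0->5, 1->1, 2->2, 3->8; deleted nodes 8; deleted edges (8,1,at); added nodes 12; added edges (12,2,at); result: nodes: 0:pl, 1:pl, 2:pl, 4:x1, 5:x2, 7:x3, 9:m, 11:m, 12:m edges: (0,4,pre); (1,4,pre); (1,5,pre); (1,7,pre); (5,2,post); (7,2,post); (9,2,at); (11,1,at); (12,2,at)
step 2: rule r2; match: 0->5, 1->1, 2->2, 3->11; deleted nodes 11; deleted edges (11,1,at); added nodes 13; added edges (13,2,at); result: nodes: 0:pl, 1:pl, 2:pl, 4:x1, 5:x2, 7:x3, 9:m, 12:m, 13:m edges: (0,4,pre); (1,4,pre); (1,5,pre); (1,7,pre); (5,2,post); (7,2,post); (9,2,at); (12,2,at); (13,2,at)
final:
nodes: 0:pl, 1:pl, 2:pl, 4:x1, 5:x2, 7:x3, 9:m, 12:m, 13:m
edges: (0,4,pre); (1,4,pre); (1,5,pre); (1,7,pre); (5,2,post); (7,2,post); (9,2,at); (12,2,at); (13,2,at)


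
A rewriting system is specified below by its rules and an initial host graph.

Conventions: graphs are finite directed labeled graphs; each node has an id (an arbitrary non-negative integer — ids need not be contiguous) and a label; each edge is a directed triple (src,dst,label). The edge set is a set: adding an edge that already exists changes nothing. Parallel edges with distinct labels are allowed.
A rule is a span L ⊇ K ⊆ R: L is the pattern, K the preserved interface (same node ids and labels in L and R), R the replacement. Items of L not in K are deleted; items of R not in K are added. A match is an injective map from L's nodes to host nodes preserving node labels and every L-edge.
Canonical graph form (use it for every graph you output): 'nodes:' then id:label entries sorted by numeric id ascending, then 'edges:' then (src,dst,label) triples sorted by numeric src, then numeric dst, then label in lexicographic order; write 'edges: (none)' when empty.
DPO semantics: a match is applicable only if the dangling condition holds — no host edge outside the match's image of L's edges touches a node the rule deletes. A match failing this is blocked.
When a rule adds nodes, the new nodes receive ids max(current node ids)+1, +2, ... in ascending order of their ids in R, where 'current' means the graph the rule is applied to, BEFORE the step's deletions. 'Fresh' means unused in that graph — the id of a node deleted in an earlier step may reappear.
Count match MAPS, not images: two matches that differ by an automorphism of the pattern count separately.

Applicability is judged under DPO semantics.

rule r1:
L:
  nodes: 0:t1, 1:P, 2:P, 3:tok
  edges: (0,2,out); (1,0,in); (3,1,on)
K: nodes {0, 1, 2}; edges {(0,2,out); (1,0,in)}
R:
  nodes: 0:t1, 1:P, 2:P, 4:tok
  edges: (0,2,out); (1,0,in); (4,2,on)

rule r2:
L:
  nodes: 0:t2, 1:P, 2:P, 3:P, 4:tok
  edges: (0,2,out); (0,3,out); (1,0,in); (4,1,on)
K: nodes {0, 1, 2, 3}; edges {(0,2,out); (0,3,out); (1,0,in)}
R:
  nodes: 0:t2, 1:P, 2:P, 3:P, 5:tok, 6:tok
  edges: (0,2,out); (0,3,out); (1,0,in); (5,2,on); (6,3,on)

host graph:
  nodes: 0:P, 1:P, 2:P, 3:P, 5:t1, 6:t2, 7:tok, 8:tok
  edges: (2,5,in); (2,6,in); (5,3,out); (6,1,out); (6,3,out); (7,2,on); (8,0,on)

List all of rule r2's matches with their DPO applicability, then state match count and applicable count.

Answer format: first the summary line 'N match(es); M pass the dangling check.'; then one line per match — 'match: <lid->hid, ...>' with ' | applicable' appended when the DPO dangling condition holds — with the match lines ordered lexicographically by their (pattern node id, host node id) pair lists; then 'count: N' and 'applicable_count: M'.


2 match(es); 2 pass the dangling check.
match: 0->6, 1->2, 2->1, 3->3, 4->7 | applicable
match: 0->6, 1->2, 2->3, 3->1, 4->7 | applicable
count: 2
applicable_count: 2


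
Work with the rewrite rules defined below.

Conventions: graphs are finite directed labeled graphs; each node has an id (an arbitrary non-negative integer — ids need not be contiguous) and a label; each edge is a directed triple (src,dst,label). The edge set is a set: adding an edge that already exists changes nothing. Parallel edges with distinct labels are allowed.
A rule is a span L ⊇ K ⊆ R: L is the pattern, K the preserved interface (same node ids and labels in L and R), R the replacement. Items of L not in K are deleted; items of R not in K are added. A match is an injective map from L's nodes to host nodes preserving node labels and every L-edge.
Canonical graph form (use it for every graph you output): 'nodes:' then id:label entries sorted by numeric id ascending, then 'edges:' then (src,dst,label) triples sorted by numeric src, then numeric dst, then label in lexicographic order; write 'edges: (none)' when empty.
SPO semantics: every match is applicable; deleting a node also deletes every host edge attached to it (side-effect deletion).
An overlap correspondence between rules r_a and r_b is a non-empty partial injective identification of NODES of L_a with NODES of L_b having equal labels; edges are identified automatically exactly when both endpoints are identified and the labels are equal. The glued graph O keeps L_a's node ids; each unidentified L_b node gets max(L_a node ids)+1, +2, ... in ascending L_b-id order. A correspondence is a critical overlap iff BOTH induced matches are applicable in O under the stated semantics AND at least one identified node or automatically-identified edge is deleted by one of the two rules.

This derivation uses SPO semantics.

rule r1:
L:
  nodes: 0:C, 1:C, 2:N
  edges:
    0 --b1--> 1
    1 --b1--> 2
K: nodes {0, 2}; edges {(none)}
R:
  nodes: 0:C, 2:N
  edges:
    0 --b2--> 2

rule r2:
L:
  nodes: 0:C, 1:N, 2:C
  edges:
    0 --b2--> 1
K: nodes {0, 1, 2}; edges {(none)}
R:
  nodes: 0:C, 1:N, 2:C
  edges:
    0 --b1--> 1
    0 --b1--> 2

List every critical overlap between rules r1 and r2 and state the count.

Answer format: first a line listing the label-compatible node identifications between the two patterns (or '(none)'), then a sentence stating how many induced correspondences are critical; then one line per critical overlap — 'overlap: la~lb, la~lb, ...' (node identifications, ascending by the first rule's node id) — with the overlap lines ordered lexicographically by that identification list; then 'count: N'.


label-compatible node identifications between L(r1) and L(r2): 0~0, 0~2, 1~0, 1~2, 2~1
8 of the induced correspondences are critical overlaps of r1 and r2.
overlap: 0~0, 1~2
overlap: 0~0, 1~2, 2~1
overlap: 0~2, 1~0
overlap: 0~2, 1~0, 2~1
overlap: 1~0
overlap: 1~0, 2~1
overlap: 1~2
overlap: 1~2, 2~1
count: 8


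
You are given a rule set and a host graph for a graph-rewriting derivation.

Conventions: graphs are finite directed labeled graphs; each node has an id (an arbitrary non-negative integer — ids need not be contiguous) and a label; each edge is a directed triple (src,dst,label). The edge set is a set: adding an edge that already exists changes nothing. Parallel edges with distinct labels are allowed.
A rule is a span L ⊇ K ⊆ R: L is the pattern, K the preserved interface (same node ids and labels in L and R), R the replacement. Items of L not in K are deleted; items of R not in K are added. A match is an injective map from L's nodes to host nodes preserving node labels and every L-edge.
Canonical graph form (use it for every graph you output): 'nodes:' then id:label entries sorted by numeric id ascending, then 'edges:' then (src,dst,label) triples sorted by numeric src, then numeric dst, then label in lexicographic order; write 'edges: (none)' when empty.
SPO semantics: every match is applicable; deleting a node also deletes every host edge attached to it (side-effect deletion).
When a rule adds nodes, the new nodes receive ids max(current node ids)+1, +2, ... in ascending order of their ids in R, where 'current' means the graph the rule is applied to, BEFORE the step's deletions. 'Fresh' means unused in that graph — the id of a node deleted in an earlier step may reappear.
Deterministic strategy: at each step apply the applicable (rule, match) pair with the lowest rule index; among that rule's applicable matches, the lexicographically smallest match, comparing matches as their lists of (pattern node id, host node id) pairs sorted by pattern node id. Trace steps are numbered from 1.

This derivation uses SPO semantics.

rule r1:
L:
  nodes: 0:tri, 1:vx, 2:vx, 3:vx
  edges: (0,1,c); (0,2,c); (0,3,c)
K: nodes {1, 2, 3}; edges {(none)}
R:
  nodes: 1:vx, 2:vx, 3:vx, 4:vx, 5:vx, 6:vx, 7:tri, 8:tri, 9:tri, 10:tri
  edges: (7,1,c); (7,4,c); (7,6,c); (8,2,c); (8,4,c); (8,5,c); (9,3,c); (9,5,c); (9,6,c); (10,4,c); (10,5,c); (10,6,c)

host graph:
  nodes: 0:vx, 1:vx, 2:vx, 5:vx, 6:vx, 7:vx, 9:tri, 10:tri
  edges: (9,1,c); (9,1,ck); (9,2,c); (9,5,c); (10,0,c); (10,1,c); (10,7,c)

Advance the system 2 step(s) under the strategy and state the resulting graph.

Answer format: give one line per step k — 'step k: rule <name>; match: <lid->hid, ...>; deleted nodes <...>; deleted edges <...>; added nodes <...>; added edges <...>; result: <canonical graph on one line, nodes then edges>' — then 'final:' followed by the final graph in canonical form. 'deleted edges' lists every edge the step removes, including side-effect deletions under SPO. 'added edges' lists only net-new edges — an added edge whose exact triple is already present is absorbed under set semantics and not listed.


step 1: rule r1; match: 0->9, 1->1, 2->2, 3->5; deleted nodes 9; deleted edges (9,1,c); (9,1,ck); (9,2,c); (9,5,c); added nodes 11, 12, 13, 14, 15, 16, 17; added edges (14,1,c); (14,11,c); (14,13,c); (15,2,c); (15,11,c); (15,12,c); (16,5,c); (16,12,c); (16,13,c); (17,11,c); (17,12,c); (17,13,c); result: nodes: 0:vx, 1:vx, 2:vx, 5:vx, 6:vx, 7:vx, 10:tri, 11:vx, 12:vx, 13:vx, 14:tri, 15:tri, 16:tri, 17:tri edges: (10,0,c); (10,1,c); (10,7,c); (14,1,c); (14,11,c); (14,13,c); (15,2,c); (15,11,c); (15,12,c); (16,5,c); (16,12,c); (16,13,c); (17,11,c); (17,12,c); (17,13,c)
step 2: rule r1; match: 0->10, 1->0, 2->1, 3->7; deleted nodes 10; deleted edges (10,0,c); (10,1,c); (10,7,c); added nodes 18, 19, 20, 21, 22, 23, 24; added edges (21,0,c); (21,18,c); (21,20,c); (22,1,c); (22,18,c); (22,19,c); (23,7,c); (23,19,c); (23,20,c); (24,18,c); (24,19,c); (24,20,c); result: nodes: 0:vx, 1:vx, 2:vx, 5:vx, 6:vx, 7:vx, 11:vx, 12:vx, 13:vx, 14:tri, 15:tri, 16:tri, 17:tri, 18:vx, 19:vx, 20:vx, 21:tri, 22:tri, 23:tri, 24:tri edges: (14,1,c); (14,11,c); (14,13,c); (15,2,c); (15,11,c); (15,12,c); (16,5,c); (16,12,c); (16,13,c); (17,11,c); (17,12,c); (17,13,c); (21,0,c); (21,18,c); (21,20,c); (22,1,c); (22,18,c); (22,19,c); (23,7,c); (23,19,c); (23,20,c); (24,18,c); (24,19,c); (24,20,c)
final:
nodes: 0:vx, 1:vx, 2:vx, 5:vx, 6:vx, 7:vx, 11:vx, 12:vx, 13:vx, 14:tri, 15:tri, 16:tri, 17:tri, 18:vx, 19:vx, 20:vx, 21:tri, 22:tri, 23:tri, 24:tri
edges: (14,1,c); (14,11,c); (14,13,c); (15,2,c); (15,11,c); (15,12,c); (16,5,c); (16,12,c); (16,13,c); (17,11,c); (17,12,c); (17,13,c); (21,0,c); (21,18,c); (21,20,c); (22,1,c); (22,18,c); (22,19,c); (23,7,c); (23,19,c); (23,20,c); (24,18,c); (24,19,c); (24,20,c)


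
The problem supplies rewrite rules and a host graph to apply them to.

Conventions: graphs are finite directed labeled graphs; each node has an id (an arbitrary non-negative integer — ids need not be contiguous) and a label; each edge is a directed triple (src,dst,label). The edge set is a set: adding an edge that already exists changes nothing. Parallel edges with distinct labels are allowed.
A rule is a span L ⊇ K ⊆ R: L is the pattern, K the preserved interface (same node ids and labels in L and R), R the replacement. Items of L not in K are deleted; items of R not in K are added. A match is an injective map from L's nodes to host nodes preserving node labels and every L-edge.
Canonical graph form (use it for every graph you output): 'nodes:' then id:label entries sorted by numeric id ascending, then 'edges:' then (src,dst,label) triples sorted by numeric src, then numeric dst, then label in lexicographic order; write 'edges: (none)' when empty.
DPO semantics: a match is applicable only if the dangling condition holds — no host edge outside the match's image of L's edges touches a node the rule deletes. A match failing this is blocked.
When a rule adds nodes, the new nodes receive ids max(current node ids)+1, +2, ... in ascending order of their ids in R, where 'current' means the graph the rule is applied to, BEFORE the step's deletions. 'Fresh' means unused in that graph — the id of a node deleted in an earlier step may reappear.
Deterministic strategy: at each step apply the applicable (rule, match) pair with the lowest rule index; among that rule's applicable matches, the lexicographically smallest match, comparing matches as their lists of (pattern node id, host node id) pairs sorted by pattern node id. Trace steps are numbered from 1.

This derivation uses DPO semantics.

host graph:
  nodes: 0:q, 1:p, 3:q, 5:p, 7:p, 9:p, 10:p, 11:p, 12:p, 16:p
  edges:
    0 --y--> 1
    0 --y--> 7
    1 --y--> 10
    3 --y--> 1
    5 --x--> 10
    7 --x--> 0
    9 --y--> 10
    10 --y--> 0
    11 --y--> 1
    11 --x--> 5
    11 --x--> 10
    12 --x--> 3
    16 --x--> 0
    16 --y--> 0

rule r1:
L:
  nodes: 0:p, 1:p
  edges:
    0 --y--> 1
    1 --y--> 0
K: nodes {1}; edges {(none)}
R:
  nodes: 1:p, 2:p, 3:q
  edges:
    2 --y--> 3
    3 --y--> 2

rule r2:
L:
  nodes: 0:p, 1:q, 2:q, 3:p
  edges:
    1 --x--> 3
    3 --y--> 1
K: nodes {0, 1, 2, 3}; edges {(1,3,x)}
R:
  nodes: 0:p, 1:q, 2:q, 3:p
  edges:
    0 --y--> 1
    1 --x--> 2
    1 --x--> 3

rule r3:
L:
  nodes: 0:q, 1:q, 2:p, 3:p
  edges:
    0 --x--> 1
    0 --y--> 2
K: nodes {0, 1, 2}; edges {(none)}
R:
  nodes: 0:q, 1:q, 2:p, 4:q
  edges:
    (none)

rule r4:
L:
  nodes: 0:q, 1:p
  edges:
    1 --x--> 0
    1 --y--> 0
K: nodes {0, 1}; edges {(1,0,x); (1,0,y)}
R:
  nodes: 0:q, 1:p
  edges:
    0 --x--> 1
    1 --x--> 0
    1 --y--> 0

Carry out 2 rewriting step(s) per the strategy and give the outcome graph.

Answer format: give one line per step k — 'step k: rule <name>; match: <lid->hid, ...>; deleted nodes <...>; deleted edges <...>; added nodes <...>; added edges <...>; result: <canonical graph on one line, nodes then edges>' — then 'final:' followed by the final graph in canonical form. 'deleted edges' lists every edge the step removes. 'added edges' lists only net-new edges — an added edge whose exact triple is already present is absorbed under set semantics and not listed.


step 1: rule r4; match: 0->0, 1->16; deleted nodes (none); deleted edges (none); added nodes (none); added edges (0,16,x); result: nodes: 0:q, 1:p, 3:q, 5:p, 7:p, 9:p, 10:p, 11:p, 12:p, 16:p edges: (0,1,y); (0,7,y); (0,16,x); (1,10,y); (3,1,y); (5,10,x); (7,0,x); (9,10,y); (10,0,y); (11,1,y); (11,5,x); (11,10,x); (12,3,x); (16,0,x); (16,0,y)
step 2: rule r2; match: 0->1, 1->0, 2->3, 3->16; deleted nodes (none); deleted edges (16,0,y); added nodes (none); added edges (0,3,x); (1,0,y); result: nodes: 0:q, 1:p, 3:q, 5:p, 7:p, 9:p, 10:p, 11:p, 12:p, 16:p edges: (0,1,y); (0,3,x); (0,7,y); (0,16,x); (1,0,y); (1,10,y); (3,1,y); (5,10,x); (7,0,x); (9,10,y); (10,0,y); (11,1,y); (11,5,x); (11,10,x); (12,3,x); (16,0,x)
final:
nodes: 0:q, 1:p, 3:q, 5:p, 7:p, 9:p, 10:p, 11:p, 12:p, 16:p
edges: (0,1,y); (0,3,x); (0,7,y); (0,16,x); (1,0,y); (1,10,y); (3,1,y); (5,10,x); (7,0,x); (9,10,y); (10,0,y); (11,1,y); (11,5,x); (11,10,x); (12,3,x); (16,0,x)


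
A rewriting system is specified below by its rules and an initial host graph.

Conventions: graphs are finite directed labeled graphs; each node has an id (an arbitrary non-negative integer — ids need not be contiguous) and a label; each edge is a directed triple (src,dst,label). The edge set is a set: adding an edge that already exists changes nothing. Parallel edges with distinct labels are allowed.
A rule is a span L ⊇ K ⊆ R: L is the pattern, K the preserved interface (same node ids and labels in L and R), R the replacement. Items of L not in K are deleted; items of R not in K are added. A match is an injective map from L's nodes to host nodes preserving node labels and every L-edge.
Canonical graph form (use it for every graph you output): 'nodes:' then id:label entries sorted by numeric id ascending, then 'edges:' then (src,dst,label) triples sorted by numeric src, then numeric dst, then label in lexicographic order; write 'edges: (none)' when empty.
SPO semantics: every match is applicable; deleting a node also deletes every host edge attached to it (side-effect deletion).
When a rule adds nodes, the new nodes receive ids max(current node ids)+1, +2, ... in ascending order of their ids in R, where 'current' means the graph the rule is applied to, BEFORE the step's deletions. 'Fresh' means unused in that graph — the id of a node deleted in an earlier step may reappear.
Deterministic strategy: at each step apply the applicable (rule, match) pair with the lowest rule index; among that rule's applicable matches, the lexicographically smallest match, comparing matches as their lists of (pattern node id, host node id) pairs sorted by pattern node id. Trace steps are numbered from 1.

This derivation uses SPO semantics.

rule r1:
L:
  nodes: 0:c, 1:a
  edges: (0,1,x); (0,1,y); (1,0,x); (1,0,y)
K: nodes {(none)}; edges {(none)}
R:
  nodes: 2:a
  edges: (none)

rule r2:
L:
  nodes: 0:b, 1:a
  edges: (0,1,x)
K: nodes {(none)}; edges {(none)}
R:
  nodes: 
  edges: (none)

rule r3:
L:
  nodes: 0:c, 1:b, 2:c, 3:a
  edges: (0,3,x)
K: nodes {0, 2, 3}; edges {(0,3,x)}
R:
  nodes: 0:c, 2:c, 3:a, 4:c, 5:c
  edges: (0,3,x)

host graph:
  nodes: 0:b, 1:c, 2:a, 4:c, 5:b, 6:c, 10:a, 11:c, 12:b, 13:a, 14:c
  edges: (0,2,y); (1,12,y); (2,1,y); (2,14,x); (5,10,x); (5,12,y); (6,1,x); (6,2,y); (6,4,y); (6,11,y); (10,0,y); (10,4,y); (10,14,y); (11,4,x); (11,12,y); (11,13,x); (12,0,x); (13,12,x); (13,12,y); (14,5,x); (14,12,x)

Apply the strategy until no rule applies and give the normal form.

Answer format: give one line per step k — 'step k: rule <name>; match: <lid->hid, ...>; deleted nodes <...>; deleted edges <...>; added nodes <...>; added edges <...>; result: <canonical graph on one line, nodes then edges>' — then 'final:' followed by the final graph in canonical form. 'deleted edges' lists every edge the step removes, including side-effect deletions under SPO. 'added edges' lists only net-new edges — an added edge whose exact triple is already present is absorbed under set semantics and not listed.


step 1: rule r2; match: 0->5, 1->10; deleted nodes 5, 10; deleted edges (5,10,x); (5,12,y); (10,0,y); (10,4,y); (10,14,y); (14,5,x); added nodes (none); added edges (none); result: nodes: 0:b, 1:c, 2:a, 4:c, 6:c, 11:c, 12:b, 13:a, 14:c edges: (0,2,y); (1,12,y); (2,1,y); (2,14,x); (6,1,x); (6,2,y); (6,4,y); (6,11,y); (11,4,x); (11,12,y); (11,13,x); (12,0,x); (13,12,x); (13,12,y); (14,12,x)
step 2: rule r3; match: 0->11, 1->0, 2->1, 3->13; deleted nodes 0; deleted edges (0,2,y); (12,0,x); added nodes 15, 16; added edges (none); result: nodes: 1:c, 2:a, 4:c, 6:c, 11:c, 12:b, 13:a, 14:c, 15:c, 16:c edges: (1,12,y); (2,1,y); (2,14,x); (6,1,x); (6,2,y); (6,4,y); (6,11,y); (11,4,x); (11,12,y); (11,13,x); (13,12,x); (13,12,y); (14,12,x)
step 3: rule r3; match: 0->11, 1->12, 2->1, 3->13; deleted nodes 12; deleted edges (1,12,y); (11,12,y); (13,12,x); (13,12,y); (14,12,x); added nodes 17, 18; added edges (none); result: nodes: 1:c, 2:a, 4:c, 6:c, 11:c, 13:a, 14:c, 15:c, 16:c, 17:c, 18:c edges: (2,1,y); (2,14,x); (6,1,x); (6,2,y); (6,4,y); (6,11,y); (11,4,x); (11,13,x)
final:
nodes: 1:c, 2:a, 4:c, 6:c, 11:c, 13:a, 14:c, 15:c, 16:c, 17:c, 18:c
edges: (2,1,y); (2,14,x); (6,1,x); (6,2,y); (6,4,y); (6,11,y); (11,4,x); (11,13,x)
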